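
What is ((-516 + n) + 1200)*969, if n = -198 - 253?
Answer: 225777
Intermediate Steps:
n = -451
((-516 + n) + 1200)*969 = ((-516 - 451) + 1200)*969 = (-967 + 1200)*969 = 233*969 = 225777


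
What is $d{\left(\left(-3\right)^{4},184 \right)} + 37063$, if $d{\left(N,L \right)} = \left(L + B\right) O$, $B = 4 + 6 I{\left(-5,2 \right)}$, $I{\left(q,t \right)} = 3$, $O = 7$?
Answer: $38505$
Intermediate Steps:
$B = 22$ ($B = 4 + 6 \cdot 3 = 4 + 18 = 22$)
$d{\left(N,L \right)} = 154 + 7 L$ ($d{\left(N,L \right)} = \left(L + 22\right) 7 = \left(22 + L\right) 7 = 154 + 7 L$)
$d{\left(\left(-3\right)^{4},184 \right)} + 37063 = \left(154 + 7 \cdot 184\right) + 37063 = \left(154 + 1288\right) + 37063 = 1442 + 37063 = 38505$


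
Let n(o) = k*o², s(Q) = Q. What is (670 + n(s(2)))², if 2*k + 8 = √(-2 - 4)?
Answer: 427692 + 2616*I*√6 ≈ 4.2769e+5 + 6407.9*I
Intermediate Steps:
k = -4 + I*√6/2 (k = -4 + √(-2 - 4)/2 = -4 + √(-6)/2 = -4 + (I*√6)/2 = -4 + I*√6/2 ≈ -4.0 + 1.2247*I)
n(o) = o²*(-4 + I*√6/2) (n(o) = (-4 + I*√6/2)*o² = o²*(-4 + I*√6/2))
(670 + n(s(2)))² = (670 + (½)*2²*(-8 + I*√6))² = (670 + (½)*4*(-8 + I*√6))² = (670 + (-16 + 2*I*√6))² = (654 + 2*I*√6)²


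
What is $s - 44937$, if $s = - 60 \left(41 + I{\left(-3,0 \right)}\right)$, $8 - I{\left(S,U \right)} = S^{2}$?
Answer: $-47337$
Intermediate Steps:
$I{\left(S,U \right)} = 8 - S^{2}$
$s = -2400$ ($s = - 60 \left(41 + \left(8 - \left(-3\right)^{2}\right)\right) = - 60 \left(41 + \left(8 - 9\right)\right) = - 60 \left(41 - 1\right) = \left(-60\right) 40 = -2400$)
$s - 44937 = -2400 - 44937 = -47337$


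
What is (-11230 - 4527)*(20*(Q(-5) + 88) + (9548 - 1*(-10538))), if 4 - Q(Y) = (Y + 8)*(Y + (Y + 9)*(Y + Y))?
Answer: -388031882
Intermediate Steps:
Q(Y) = 4 - (8 + Y)*(Y + 2*Y*(9 + Y)) (Q(Y) = 4 - (Y + 8)*(Y + (Y + 9)*(Y + Y)) = 4 - (8 + Y)*(Y + (9 + Y)*(2*Y)) = 4 - (8 + Y)*(Y + 2*Y*(9 + Y)))
(-11230 - 4527)*(20*(Q(-5) + 88) + (9548 - 1*(-10538))) = (-11230 - 4527)*(20*((4 - 152*(-5) - 35*(-5)² - 2*(-5)³) + 88) + (9548 - 1*(-10538))) = -15757*(20*((4 + 760 - 35*25 - 2*(-125)) + 88) + (9548 + 10538)) = -15757*(20*((4 + 760 - 875 + 250) + 88) + 20086) = -15757*(20*(139 + 88) + 20086) = -15757*(20*227 + 20086) = -15757*(4540 + 20086) = -15757*24626 = -388031882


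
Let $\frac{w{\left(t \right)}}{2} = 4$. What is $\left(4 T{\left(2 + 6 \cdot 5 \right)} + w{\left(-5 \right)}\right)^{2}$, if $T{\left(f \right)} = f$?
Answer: $18496$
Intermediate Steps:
$w{\left(t \right)} = 8$ ($w{\left(t \right)} = 2 \cdot 4 = 8$)
$\left(4 T{\left(2 + 6 \cdot 5 \right)} + w{\left(-5 \right)}\right)^{2} = \left(4 \left(2 + 6 \cdot 5\right) + 8\right)^{2} = \left(4 \left(2 + 30\right) + 8\right)^{2} = \left(4 \cdot 32 + 8\right)^{2} = \left(128 + 8\right)^{2} = 136^{2} = 18496$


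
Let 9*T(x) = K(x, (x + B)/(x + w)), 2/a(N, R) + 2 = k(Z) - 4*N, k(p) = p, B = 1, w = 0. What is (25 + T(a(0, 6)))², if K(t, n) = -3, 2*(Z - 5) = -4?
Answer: 5476/9 ≈ 608.44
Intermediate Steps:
Z = 3 (Z = 5 + (½)*(-4) = 5 - 2 = 3)
a(N, R) = 2/(1 - 4*N) (a(N, R) = 2/(-2 + (3 - 4*N)) = 2/(1 - 4*N))
T(x) = -⅓ (T(x) = (⅑)*(-3) = -⅓)
(25 + T(a(0, 6)))² = (25 - ⅓)² = (74/3)² = 5476/9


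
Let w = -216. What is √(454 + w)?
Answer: √238 ≈ 15.427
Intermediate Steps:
√(454 + w) = √(454 - 216) = √238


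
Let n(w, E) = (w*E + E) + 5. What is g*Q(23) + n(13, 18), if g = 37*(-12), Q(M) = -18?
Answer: 8249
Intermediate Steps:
g = -444
n(w, E) = 5 + E + E*w (n(w, E) = (E*w + E) + 5 = (E + E*w) + 5 = 5 + E + E*w)
g*Q(23) + n(13, 18) = -444*(-18) + (5 + 18 + 18*13) = 7992 + (5 + 18 + 234) = 7992 + 257 = 8249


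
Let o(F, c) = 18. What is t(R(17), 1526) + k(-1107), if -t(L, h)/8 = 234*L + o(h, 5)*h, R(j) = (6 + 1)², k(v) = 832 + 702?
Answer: -309938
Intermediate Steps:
k(v) = 1534
R(j) = 49 (R(j) = 7² = 49)
t(L, h) = -1872*L - 144*h (t(L, h) = -8*(234*L + 18*h) = -8*(18*h + 234*L) = -1872*L - 144*h)
t(R(17), 1526) + k(-1107) = (-1872*49 - 144*1526) + 1534 = (-91728 - 219744) + 1534 = -311472 + 1534 = -309938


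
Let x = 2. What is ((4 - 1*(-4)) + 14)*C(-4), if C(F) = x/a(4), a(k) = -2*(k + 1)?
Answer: -22/5 ≈ -4.4000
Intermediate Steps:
a(k) = -2 - 2*k (a(k) = -2*(1 + k) = -2 - 2*k)
C(F) = -⅕ (C(F) = 2/(-2 - 2*4) = 2/(-2 - 8) = 2/(-10) = 2*(-⅒) = -⅕)
((4 - 1*(-4)) + 14)*C(-4) = ((4 - 1*(-4)) + 14)*(-⅕) = ((4 + 4) + 14)*(-⅕) = (8 + 14)*(-⅕) = 22*(-⅕) = -22/5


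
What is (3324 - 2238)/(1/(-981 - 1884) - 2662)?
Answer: -3111390/7626631 ≈ -0.40796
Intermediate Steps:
(3324 - 2238)/(1/(-981 - 1884) - 2662) = 1086/(1/(-2865) - 2662) = 1086/(-1/2865 - 2662) = 1086/(-7626631/2865) = 1086*(-2865/7626631) = -3111390/7626631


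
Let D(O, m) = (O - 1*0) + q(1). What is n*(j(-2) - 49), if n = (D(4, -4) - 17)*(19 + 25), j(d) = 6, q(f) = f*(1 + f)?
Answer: 20812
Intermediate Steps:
D(O, m) = 2 + O (D(O, m) = (O - 1*0) + 1*(1 + 1) = (O + 0) + 1*2 = O + 2 = 2 + O)
n = -484 (n = ((2 + 4) - 17)*(19 + 25) = (6 - 17)*44 = -11*44 = -484)
n*(j(-2) - 49) = -484*(6 - 49) = -484*(-43) = 20812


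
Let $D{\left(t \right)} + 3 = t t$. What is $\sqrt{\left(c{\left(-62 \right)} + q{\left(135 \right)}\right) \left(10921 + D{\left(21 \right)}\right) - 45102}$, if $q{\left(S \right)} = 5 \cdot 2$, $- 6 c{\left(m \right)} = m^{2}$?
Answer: $\frac{i \sqrt{64879602}}{3} \approx 2684.9 i$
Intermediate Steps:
$D{\left(t \right)} = -3 + t^{2}$ ($D{\left(t \right)} = -3 + t t = -3 + t^{2}$)
$c{\left(m \right)} = - \frac{m^{2}}{6}$
$q{\left(S \right)} = 10$
$\sqrt{\left(c{\left(-62 \right)} + q{\left(135 \right)}\right) \left(10921 + D{\left(21 \right)}\right) - 45102} = \sqrt{\left(- \frac{\left(-62\right)^{2}}{6} + 10\right) \left(10921 - \left(3 - 21^{2}\right)\right) - 45102} = \sqrt{\left(\left(- \frac{1}{6}\right) 3844 + 10\right) \left(10921 + \left(-3 + 441\right)\right) - 45102} = \sqrt{\left(- \frac{1922}{3} + 10\right) \left(10921 + 438\right) - 45102} = \sqrt{\left(- \frac{1892}{3}\right) 11359 - 45102} = \sqrt{- \frac{21491228}{3} - 45102} = \sqrt{- \frac{21626534}{3}} = \frac{i \sqrt{64879602}}{3}$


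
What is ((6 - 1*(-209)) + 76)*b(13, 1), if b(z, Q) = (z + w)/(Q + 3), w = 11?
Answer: 1746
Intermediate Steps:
b(z, Q) = (11 + z)/(3 + Q) (b(z, Q) = (z + 11)/(Q + 3) = (11 + z)/(3 + Q))
((6 - 1*(-209)) + 76)*b(13, 1) = ((6 - 1*(-209)) + 76)*((11 + 13)/(3 + 1)) = ((6 + 209) + 76)*(24/4) = (215 + 76)*((¼)*24) = 291*6 = 1746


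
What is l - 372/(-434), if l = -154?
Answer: -1072/7 ≈ -153.14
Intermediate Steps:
l - 372/(-434) = -154 - 372/(-434) = -154 - 372*(-1/434) = -154 + 6/7 = -1072/7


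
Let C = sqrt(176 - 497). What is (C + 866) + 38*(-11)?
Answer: 448 + I*sqrt(321) ≈ 448.0 + 17.916*I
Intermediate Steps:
C = I*sqrt(321) (C = sqrt(-321) = I*sqrt(321) ≈ 17.916*I)
(C + 866) + 38*(-11) = (I*sqrt(321) + 866) + 38*(-11) = (866 + I*sqrt(321)) - 418 = 448 + I*sqrt(321)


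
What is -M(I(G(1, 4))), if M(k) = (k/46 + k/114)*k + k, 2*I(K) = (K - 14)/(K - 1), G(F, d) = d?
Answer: 18665/11799 ≈ 1.5819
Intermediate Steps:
I(K) = (-14 + K)/(2*(-1 + K)) (I(K) = ((K - 14)/(K - 1))/2 = ((-14 + K)/(-1 + K))/2 = (-14 + K)/(2*(-1 + K)))
M(k) = k + 40*k**2/1311 (M(k) = (k*(1/46) + k*(1/114))*k + k = (k/46 + k/114)*k + k = (40*k/1311)*k + k = 40*k**2/1311 + k = k + 40*k**2/1311)
-M(I(G(1, 4))) = -(-14 + 4)/(2*(-1 + 4))*(1311 + 40*((-14 + 4)/(2*(-1 + 4))))/1311 = -(1/2)*(-10)/3*(1311 + 40*((1/2)*(-10)/3))/1311 = -(1/2)*(1/3)*(-10)*(1311 + 40*((1/2)*(1/3)*(-10)))/1311 = -(-5)*(1311 + 40*(-5/3))/(1311*3) = -(-5)*(1311 - 200/3)/(1311*3) = -(-5)*3733/(1311*3*3) = -1*(-18665/11799) = 18665/11799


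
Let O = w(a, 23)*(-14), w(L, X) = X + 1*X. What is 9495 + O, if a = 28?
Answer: 8851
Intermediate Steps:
w(L, X) = 2*X (w(L, X) = X + X = 2*X)
O = -644 (O = (2*23)*(-14) = 46*(-14) = -644)
9495 + O = 9495 - 644 = 8851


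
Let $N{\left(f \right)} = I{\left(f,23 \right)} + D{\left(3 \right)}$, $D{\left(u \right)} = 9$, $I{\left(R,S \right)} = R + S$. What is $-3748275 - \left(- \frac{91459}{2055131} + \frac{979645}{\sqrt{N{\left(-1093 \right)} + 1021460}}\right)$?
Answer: $- \frac{7703196057566}{2055131} - \frac{979645 \sqrt{1020399}}{1020399} \approx -3.7492 \cdot 10^{6}$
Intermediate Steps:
$N{\left(f \right)} = 32 + f$ ($N{\left(f \right)} = \left(f + 23\right) + 9 = \left(23 + f\right) + 9 = 32 + f$)
$-3748275 - \left(- \frac{91459}{2055131} + \frac{979645}{\sqrt{N{\left(-1093 \right)} + 1021460}}\right) = -3748275 - \left(- \frac{91459}{2055131} + \frac{979645}{\sqrt{\left(32 - 1093\right) + 1021460}}\right) = -3748275 - \left(- \frac{91459}{2055131} + \frac{979645}{\sqrt{-1061 + 1021460}}\right) = -3748275 + \left(\frac{91459}{2055131} - \frac{979645}{\sqrt{1020399}}\right) = -3748275 + \left(\frac{91459}{2055131} - 979645 \frac{\sqrt{1020399}}{1020399}\right) = -3748275 + \left(\frac{91459}{2055131} - \frac{979645 \sqrt{1020399}}{1020399}\right) = - \frac{7703196057566}{2055131} - \frac{979645 \sqrt{1020399}}{1020399}$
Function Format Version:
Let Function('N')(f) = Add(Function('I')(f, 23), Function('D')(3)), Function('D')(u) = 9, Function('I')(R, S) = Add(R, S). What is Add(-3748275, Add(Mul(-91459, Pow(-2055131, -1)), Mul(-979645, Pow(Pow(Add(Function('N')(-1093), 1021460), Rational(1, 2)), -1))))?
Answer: Add(Rational(-7703196057566, 2055131), Mul(Rational(-979645, 1020399), Pow(1020399, Rational(1, 2)))) ≈ -3.7492e+6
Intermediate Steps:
Function('N')(f) = Add(32, f) (Function('N')(f) = Add(Add(f, 23), 9) = Add(Add(23, f), 9) = Add(32, f))
Add(-3748275, Add(Mul(-91459, Pow(-2055131, -1)), Mul(-979645, Pow(Pow(Add(Function('N')(-1093), 1021460), Rational(1, 2)), -1)))) = Add(-3748275, Add(Mul(-91459, Pow(-2055131, -1)), Mul(-979645, Pow(Pow(Add(Add(32, -1093), 1021460), Rational(1, 2)), -1)))) = Add(-3748275, Add(Mul(-91459, Rational(-1, 2055131)), Mul(-979645, Pow(Pow(Add(-1061, 1021460), Rational(1, 2)), -1)))) = Add(-3748275, Add(Rational(91459, 2055131), Mul(-979645, Pow(Pow(1020399, Rational(1, 2)), -1)))) = Add(-3748275, Add(Rational(91459, 2055131), Mul(-979645, Mul(Rational(1, 1020399), Pow(1020399, Rational(1, 2)))))) = Add(-3748275, Add(Rational(91459, 2055131), Mul(Rational(-979645, 1020399), Pow(1020399, Rational(1, 2))))) = Add(Rational(-7703196057566, 2055131), Mul(Rational(-979645, 1020399), Pow(1020399, Rational(1, 2))))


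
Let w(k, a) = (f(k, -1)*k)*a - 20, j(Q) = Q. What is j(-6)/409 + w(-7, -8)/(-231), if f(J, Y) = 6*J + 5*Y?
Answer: 361094/31493 ≈ 11.466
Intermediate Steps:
f(J, Y) = 5*Y + 6*J
w(k, a) = -20 + a*k*(-5 + 6*k) (w(k, a) = ((5*(-1) + 6*k)*k)*a - 20 = ((-5 + 6*k)*k)*a - 20 = (k*(-5 + 6*k))*a - 20 = a*k*(-5 + 6*k) - 20 = -20 + a*k*(-5 + 6*k))
j(-6)/409 + w(-7, -8)/(-231) = -6/409 + (-20 - 8*(-7)*(-5 + 6*(-7)))/(-231) = -6*1/409 + (-20 - 8*(-7)*(-5 - 42))*(-1/231) = -6/409 + (-20 - 8*(-7)*(-47))*(-1/231) = -6/409 + (-20 - 2632)*(-1/231) = -6/409 - 2652*(-1/231) = -6/409 + 884/77 = 361094/31493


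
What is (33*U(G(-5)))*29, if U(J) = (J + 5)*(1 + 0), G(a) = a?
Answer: 0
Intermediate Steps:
U(J) = 5 + J (U(J) = (5 + J)*1 = 5 + J)
(33*U(G(-5)))*29 = (33*(5 - 5))*29 = (33*0)*29 = 0*29 = 0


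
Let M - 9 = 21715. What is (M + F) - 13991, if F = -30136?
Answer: -22403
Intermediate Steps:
M = 21724 (M = 9 + 21715 = 21724)
(M + F) - 13991 = (21724 - 30136) - 13991 = -8412 - 13991 = -22403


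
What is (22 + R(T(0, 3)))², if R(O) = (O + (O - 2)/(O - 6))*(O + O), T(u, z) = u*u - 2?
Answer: 784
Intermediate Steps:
T(u, z) = -2 + u² (T(u, z) = u² - 2 = -2 + u²)
R(O) = 2*O*(O + (-2 + O)/(-6 + O)) (R(O) = (O + (-2 + O)/(-6 + O))*(2*O) = 2*O*(O + (-2 + O)/(-6 + O)))
(22 + R(T(0, 3)))² = (22 + 2*(-2 + 0²)*(-2 + (-2 + 0²)² - 5*(-2 + 0²))/(-6 + (-2 + 0²)))² = (22 + 2*(-2 + 0)*(-2 + (-2 + 0)² - 5*(-2 + 0))/(-6 + (-2 + 0)))² = (22 + 2*(-2)*(-2 + (-2)² - 5*(-2))/(-6 - 2))² = (22 + 2*(-2)*(-2 + 4 + 10)/(-8))² = (22 + 2*(-2)*(-⅛)*12)² = (22 + 6)² = 28² = 784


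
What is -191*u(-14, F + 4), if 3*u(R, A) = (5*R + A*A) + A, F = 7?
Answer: -11842/3 ≈ -3947.3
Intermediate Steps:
u(R, A) = A/3 + A**2/3 + 5*R/3 (u(R, A) = ((5*R + A*A) + A)/3 = ((5*R + A**2) + A)/3 = ((A**2 + 5*R) + A)/3 = (A + A**2 + 5*R)/3 = A/3 + A**2/3 + 5*R/3)
-191*u(-14, F + 4) = -191*((7 + 4)/3 + (7 + 4)**2/3 + (5/3)*(-14)) = -191*((1/3)*11 + (1/3)*11**2 - 70/3) = -191*(11/3 + (1/3)*121 - 70/3) = -191*(11/3 + 121/3 - 70/3) = -191*62/3 = -11842/3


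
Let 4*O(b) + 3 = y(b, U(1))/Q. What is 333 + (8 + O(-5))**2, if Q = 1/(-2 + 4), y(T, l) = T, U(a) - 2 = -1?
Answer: 5689/16 ≈ 355.56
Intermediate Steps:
U(a) = 1 (U(a) = 2 - 1 = 1)
Q = 1/2 ≈ 0.50000
O(b) = -3/4 + b/2 (O(b) = -3/4 + (b/(1/2))/4 = -3/4 + (b*2)/4 = -3/4 + (2*b)/4 = -3/4 + b/2)
333 + (8 + O(-5))**2 = 333 + (8 + (-3/4 + (1/2)*(-5)))**2 = 333 + (8 + (-3/4 - 5/2))**2 = 333 + (8 - 13/4)**2 = 333 + (19/4)**2 = 333 + 361/16 = 5689/16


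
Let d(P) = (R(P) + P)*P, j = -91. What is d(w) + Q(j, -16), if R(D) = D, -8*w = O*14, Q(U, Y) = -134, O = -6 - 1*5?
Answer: 4857/8 ≈ 607.13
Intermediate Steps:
O = -11 (O = -6 - 5 = -11)
w = 77/4 (w = -(-11)*14/8 = -1/8*(-154) = 77/4 ≈ 19.250)
d(P) = 2*P**2 (d(P) = (P + P)*P = (2*P)*P = 2*P**2)
d(w) + Q(j, -16) = 2*(77/4)**2 - 134 = 2*(5929/16) - 134 = 5929/8 - 134 = 4857/8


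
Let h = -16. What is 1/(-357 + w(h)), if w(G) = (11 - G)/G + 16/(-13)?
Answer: -208/74863 ≈ -0.0027784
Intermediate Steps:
w(G) = -16/13 + (11 - G)/G (w(G) = (11 - G)/G + 16*(-1/13) = (11 - G)/G - 16/13 = -16/13 + (11 - G)/G)
1/(-357 + w(h)) = 1/(-357 + (-29/13 + 11/(-16))) = 1/(-357 + (-29/13 + 11*(-1/16))) = 1/(-357 + (-29/13 - 11/16)) = 1/(-357 - 607/208) = 1/(-74863/208) = -208/74863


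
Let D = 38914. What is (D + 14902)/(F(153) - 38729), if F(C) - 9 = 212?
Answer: -13454/9627 ≈ -1.3975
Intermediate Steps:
F(C) = 221 (F(C) = 9 + 212 = 221)
(D + 14902)/(F(153) - 38729) = (38914 + 14902)/(221 - 38729) = 53816/(-38508) = 53816*(-1/38508) = -13454/9627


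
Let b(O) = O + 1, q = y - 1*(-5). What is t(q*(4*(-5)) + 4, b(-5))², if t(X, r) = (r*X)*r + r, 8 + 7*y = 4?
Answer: 90250000/49 ≈ 1.8418e+6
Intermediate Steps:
y = -4/7 (y = -8/7 + (⅐)*4 = -8/7 + 4/7 = -4/7 ≈ -0.57143)
q = 31/7 (q = -4/7 - 1*(-5) = -4/7 + 5 = 31/7 ≈ 4.4286)
b(O) = 1 + O
t(X, r) = r + X*r² (t(X, r) = (X*r)*r + r = X*r² + r = r + X*r²)
t(q*(4*(-5)) + 4, b(-5))² = ((1 - 5)*(1 + (31*(4*(-5))/7 + 4)*(1 - 5)))² = (-4*(1 + ((31/7)*(-20) + 4)*(-4)))² = (-4*(1 + (-620/7 + 4)*(-4)))² = (-4*(1 - 592/7*(-4)))² = (-4*(1 + 2368/7))² = (-4*2375/7)² = (-9500/7)² = 90250000/49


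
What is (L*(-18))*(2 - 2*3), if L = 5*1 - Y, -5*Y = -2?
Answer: 1656/5 ≈ 331.20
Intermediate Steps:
Y = ⅖ (Y = -⅕*(-2) = ⅖ ≈ 0.40000)
L = 23/5 (L = 5*1 - 1*⅖ = 5 - ⅖ = 23/5 ≈ 4.6000)
(L*(-18))*(2 - 2*3) = ((23/5)*(-18))*(2 - 2*3) = -414*(2 - 6)/5 = -414/5*(-4) = 1656/5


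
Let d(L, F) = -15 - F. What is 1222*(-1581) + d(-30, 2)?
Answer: -1931999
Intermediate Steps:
1222*(-1581) + d(-30, 2) = 1222*(-1581) + (-15 - 1*2) = -1931982 + (-15 - 2) = -1931982 - 17 = -1931999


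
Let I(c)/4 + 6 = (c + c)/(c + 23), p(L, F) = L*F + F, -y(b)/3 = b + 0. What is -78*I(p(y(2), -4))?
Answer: 68016/43 ≈ 1581.8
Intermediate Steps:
y(b) = -3*b (y(b) = -3*(b + 0) = -3*b)
p(L, F) = F + F*L (p(L, F) = F*L + F = F + F*L)
I(c) = -24 + 8*c/(23 + c) (I(c) = -24 + 4*((c + c)/(c + 23)) = -24 + 4*((2*c)/(23 + c)) = -24 + 4*(2*c/(23 + c)) = -24 + 8*c/(23 + c))
-78*I(p(y(2), -4)) = -624*(-69 - (-8)*(1 - 3*2))/(23 - 4*(1 - 3*2)) = -624*(-69 - (-8)*(1 - 6))/(23 - 4*(1 - 6)) = -624*(-69 - (-8)*(-5))/(23 - 4*(-5)) = -624*(-69 - 2*20)/(23 + 20) = -624*(-69 - 40)/43 = -624*(-109)/43 = -78*(-872/43) = 68016/43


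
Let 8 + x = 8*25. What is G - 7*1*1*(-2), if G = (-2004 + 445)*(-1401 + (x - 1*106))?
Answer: 2050099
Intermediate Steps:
x = 192 (x = -8 + 8*25 = -8 + 200 = 192)
G = 2050085 (G = (-2004 + 445)*(-1401 + (192 - 1*106)) = -1559*(-1401 + (192 - 106)) = -1559*(-1401 + 86) = -1559*(-1315) = 2050085)
G - 7*1*1*(-2) = 2050085 - 7*1*1*(-2) = 2050085 - 7*(-2) = 2050085 + 14 = 2050099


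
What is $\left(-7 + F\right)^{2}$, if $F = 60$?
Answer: $2809$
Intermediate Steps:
$\left(-7 + F\right)^{2} = \left(-7 + 60\right)^{2} = 53^{2} = 2809$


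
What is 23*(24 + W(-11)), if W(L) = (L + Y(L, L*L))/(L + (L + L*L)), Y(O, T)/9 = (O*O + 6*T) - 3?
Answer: 229103/99 ≈ 2314.2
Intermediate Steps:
Y(O, T) = -27 + 9*O**2 + 54*T (Y(O, T) = 9*((O*O + 6*T) - 3) = 9*((O**2 + 6*T) - 3) = 9*(-3 + O**2 + 6*T) = -27 + 9*O**2 + 54*T)
W(L) = (-27 + L + 63*L**2)/(L**2 + 2*L) (W(L) = (L + (-27 + 9*L**2 + 54*(L*L)))/(L + (L + L*L)) = (L + (-27 + 9*L**2 + 54*L**2))/(L + (L + L**2)) = (L + (-27 + 63*L**2))/(L**2 + 2*L) = (-27 + L + 63*L**2)/(L**2 + 2*L))
23*(24 + W(-11)) = 23*(24 + (-27 - 11 + 63*(-11)**2)/((-11)*(2 - 11))) = 23*(24 - 1/11*(-27 - 11 + 63*121)/(-9)) = 23*(24 - 1/11*(-1/9)*(-27 - 11 + 7623)) = 23*(24 - 1/11*(-1/9)*7585) = 23*(24 + 7585/99) = 23*(9961/99) = 229103/99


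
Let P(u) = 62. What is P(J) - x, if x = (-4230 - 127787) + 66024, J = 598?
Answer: 66055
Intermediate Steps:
x = -65993 (x = -132017 + 66024 = -65993)
P(J) - x = 62 - 1*(-65993) = 62 + 65993 = 66055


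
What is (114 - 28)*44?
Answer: 3784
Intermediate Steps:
(114 - 28)*44 = 86*44 = 3784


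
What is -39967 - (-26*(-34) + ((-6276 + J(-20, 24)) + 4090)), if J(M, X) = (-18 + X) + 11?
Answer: -38682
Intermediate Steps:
J(M, X) = -7 + X
-39967 - (-26*(-34) + ((-6276 + J(-20, 24)) + 4090)) = -39967 - (-26*(-34) + ((-6276 + (-7 + 24)) + 4090)) = -39967 - (884 + ((-6276 + 17) + 4090)) = -39967 - (884 + (-6259 + 4090)) = -39967 - (884 - 2169) = -39967 - 1*(-1285) = -39967 + 1285 = -38682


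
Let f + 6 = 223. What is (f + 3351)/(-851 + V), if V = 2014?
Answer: 3568/1163 ≈ 3.0679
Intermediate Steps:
f = 217 (f = -6 + 223 = 217)
(f + 3351)/(-851 + V) = (217 + 3351)/(-851 + 2014) = 3568/1163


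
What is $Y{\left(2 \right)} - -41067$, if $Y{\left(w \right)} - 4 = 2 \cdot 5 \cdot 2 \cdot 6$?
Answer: $41191$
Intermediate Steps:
$Y{\left(w \right)} = 124$ ($Y{\left(w \right)} = 4 + 2 \cdot 5 \cdot 2 \cdot 6 = 4 + 10 \cdot 2 \cdot 6 = 4 + 20 \cdot 6 = 4 + 120 = 124$)
$Y{\left(2 \right)} - -41067 = 124 - -41067 = 124 + 41067 = 41191$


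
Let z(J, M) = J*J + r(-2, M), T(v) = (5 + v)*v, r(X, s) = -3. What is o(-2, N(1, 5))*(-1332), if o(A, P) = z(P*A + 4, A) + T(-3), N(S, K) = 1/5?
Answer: -131868/25 ≈ -5274.7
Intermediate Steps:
T(v) = v*(5 + v)
z(J, M) = -3 + J**2 (z(J, M) = J*J - 3 = J**2 - 3 = -3 + J**2)
N(S, K) = 1/5
o(A, P) = -9 + (4 + A*P)**2 (o(A, P) = (-3 + (P*A + 4)**2) - 3*(5 - 3) = (-3 + (A*P + 4)**2) - 3*2 = (-3 + (4 + A*P)**2) - 6 = -9 + (4 + A*P)**2)
o(-2, N(1, 5))*(-1332) = (-9 + (4 - 2*1/5)**2)*(-1332) = (-9 + (4 - 2/5)**2)*(-1332) = (-9 + (18/5)**2)*(-1332) = (-9 + 324/25)*(-1332) = (99/25)*(-1332) = -131868/25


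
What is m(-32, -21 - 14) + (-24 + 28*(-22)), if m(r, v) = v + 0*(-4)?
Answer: -675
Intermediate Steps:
m(r, v) = v (m(r, v) = v + 0 = v)
m(-32, -21 - 14) + (-24 + 28*(-22)) = (-21 - 14) + (-24 + 28*(-22)) = -35 + (-24 - 616) = -35 - 640 = -675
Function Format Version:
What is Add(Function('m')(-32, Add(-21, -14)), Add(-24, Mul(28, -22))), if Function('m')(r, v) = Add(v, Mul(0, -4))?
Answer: -675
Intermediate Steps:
Function('m')(r, v) = v (Function('m')(r, v) = Add(v, 0) = v)
Add(Function('m')(-32, Add(-21, -14)), Add(-24, Mul(28, -22))) = Add(Add(-21, -14), Add(-24, Mul(28, -22))) = Add(-35, Add(-24, -616)) = Add(-35, -640) = -675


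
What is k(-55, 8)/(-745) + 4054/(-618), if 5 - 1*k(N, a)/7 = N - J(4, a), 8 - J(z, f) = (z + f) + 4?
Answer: -1622591/230205 ≈ -7.0485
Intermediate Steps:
J(z, f) = 4 - f - z (J(z, f) = 8 - ((z + f) + 4) = 8 - ((f + z) + 4) = 8 - (4 + f + z) = 8 + (-4 - f - z) = 4 - f - z)
k(N, a) = 35 - 7*N - 7*a (k(N, a) = 35 - 7*(N - (4 - a - 1*4)) = 35 - 7*(N - (4 - a - 4)) = 35 - 7*(N - (-1)*a) = 35 - 7*(N + a) = 35 + (-7*N - 7*a) = 35 - 7*N - 7*a)
k(-55, 8)/(-745) + 4054/(-618) = (35 - 7*(-55) - 7*8)/(-745) + 4054/(-618) = (35 + 385 - 56)*(-1/745) + 4054*(-1/618) = 364*(-1/745) - 2027/309 = -364/745 - 2027/309 = -1622591/230205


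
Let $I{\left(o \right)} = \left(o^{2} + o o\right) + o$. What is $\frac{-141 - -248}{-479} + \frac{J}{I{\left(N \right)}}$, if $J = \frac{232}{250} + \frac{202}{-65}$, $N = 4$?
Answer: $- \frac{3978059}{14010750} \approx -0.28393$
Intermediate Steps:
$I{\left(o \right)} = o + 2 o^{2}$ ($I{\left(o \right)} = \left(o^{2} + o^{2}\right) + o = 2 o^{2} + o = o + 2 o^{2}$)
$J = - \frac{3542}{1625}$ ($J = 232 \cdot \frac{1}{250} + 202 \left(- \frac{1}{65}\right) = \frac{116}{125} - \frac{202}{65} = - \frac{3542}{1625} \approx -2.1797$)
$\frac{-141 - -248}{-479} + \frac{J}{I{\left(N \right)}} = \frac{-141 - -248}{-479} - \frac{3542}{1625 \cdot 4 \left(1 + 2 \cdot 4\right)} = \left(-141 + 248\right) \left(- \frac{1}{479}\right) - \frac{3542}{1625 \cdot 4 \left(1 + 8\right)} = 107 \left(- \frac{1}{479}\right) - \frac{3542}{1625 \cdot 4 \cdot 9} = - \frac{107}{479} - \frac{3542}{1625 \cdot 36} = - \frac{107}{479} - \frac{1771}{29250} = - \frac{3978059}{14010750}$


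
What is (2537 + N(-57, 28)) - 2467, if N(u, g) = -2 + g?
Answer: 96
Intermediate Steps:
(2537 + N(-57, 28)) - 2467 = (2537 + (-2 + 28)) - 2467 = (2537 + 26) - 2467 = 2563 - 2467 = 96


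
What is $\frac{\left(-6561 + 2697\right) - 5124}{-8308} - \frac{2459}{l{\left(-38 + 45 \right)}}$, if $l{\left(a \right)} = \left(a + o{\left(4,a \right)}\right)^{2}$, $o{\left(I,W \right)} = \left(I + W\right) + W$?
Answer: $- \frac{3702968}{1298125} \approx -2.8526$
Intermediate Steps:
$o{\left(I,W \right)} = I + 2 W$
$l{\left(a \right)} = \left(4 + 3 a\right)^{2}$ ($l{\left(a \right)} = \left(a + \left(4 + 2 a\right)\right)^{2} = \left(4 + 3 a\right)^{2}$)
$\frac{\left(-6561 + 2697\right) - 5124}{-8308} - \frac{2459}{l{\left(-38 + 45 \right)}} = \frac{\left(-6561 + 2697\right) - 5124}{-8308} - \frac{2459}{\left(4 + 3 \left(-38 + 45\right)\right)^{2}} = \left(-3864 - 5124\right) \left(- \frac{1}{8308}\right) - \frac{2459}{\left(4 + 3 \cdot 7\right)^{2}} = \left(-8988\right) \left(- \frac{1}{8308}\right) - \frac{2459}{\left(4 + 21\right)^{2}} = \frac{2247}{2077} - \frac{2459}{25^{2}} = \frac{2247}{2077} - \frac{2459}{625} = - \frac{3702968}{1298125}$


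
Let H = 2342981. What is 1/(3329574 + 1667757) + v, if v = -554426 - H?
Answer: -14479301820716/4997331 ≈ -2.8974e+6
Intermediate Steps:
v = -2897407 (v = -554426 - 1*2342981 = -554426 - 2342981 = -2897407)
1/(3329574 + 1667757) + v = 1/(3329574 + 1667757) - 2897407 = 1/4997331 - 2897407 = -14479301820716/4997331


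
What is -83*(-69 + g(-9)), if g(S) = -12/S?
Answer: 16849/3 ≈ 5616.3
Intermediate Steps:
-83*(-69 + g(-9)) = -83*(-69 - 12/(-9)) = -83*(-69 - 12*(-⅑)) = -83*(-69 + 4/3) = -83*(-203/3) = 16849/3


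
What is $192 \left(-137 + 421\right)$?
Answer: $54528$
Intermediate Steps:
$192 \left(-137 + 421\right) = 192 \cdot 284 = 54528$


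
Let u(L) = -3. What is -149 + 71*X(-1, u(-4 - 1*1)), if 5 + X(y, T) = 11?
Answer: 277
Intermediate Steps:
X(y, T) = 6 (X(y, T) = -5 + 11 = 6)
-149 + 71*X(-1, u(-4 - 1*1)) = -149 + 71*6 = -149 + 426 = 277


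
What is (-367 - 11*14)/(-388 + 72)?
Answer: 521/316 ≈ 1.6487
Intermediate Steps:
(-367 - 11*14)/(-388 + 72) = (-367 - 154)/(-316) = -521*(-1/316) = 521/316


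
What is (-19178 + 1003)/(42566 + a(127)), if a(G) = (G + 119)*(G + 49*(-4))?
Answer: -18175/25592 ≈ -0.71018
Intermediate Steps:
a(G) = (-196 + G)*(119 + G) (a(G) = (119 + G)*(G - 196) = (119 + G)*(-196 + G) = (-196 + G)*(119 + G))
(-19178 + 1003)/(42566 + a(127)) = (-19178 + 1003)/(42566 + (-23324 + 127² - 77*127)) = -18175/(42566 + (-23324 + 16129 - 9779)) = -18175/(42566 - 16974) = -18175/25592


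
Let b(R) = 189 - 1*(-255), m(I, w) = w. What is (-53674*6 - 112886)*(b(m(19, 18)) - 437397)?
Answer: 190043968290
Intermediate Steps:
b(R) = 444 (b(R) = 189 + 255 = 444)
(-53674*6 - 112886)*(b(m(19, 18)) - 437397) = (-53674*6 - 112886)*(444 - 437397) = (-322044 - 112886)*(-436953) = -434930*(-436953) = 190043968290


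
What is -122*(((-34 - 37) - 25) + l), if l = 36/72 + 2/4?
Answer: 11590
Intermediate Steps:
l = 1 (l = 36*(1/72) + 2*(¼) = ½ + ½ = 1)
-122*(((-34 - 37) - 25) + l) = -122*(((-34 - 37) - 25) + 1) = -122*((-71 - 25) + 1) = -122*(-96 + 1) = -122*(-95) = 11590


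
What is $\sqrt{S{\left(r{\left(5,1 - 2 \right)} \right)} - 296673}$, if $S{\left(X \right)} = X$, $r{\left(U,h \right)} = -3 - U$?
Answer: $i \sqrt{296681} \approx 544.68 i$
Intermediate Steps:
$\sqrt{S{\left(r{\left(5,1 - 2 \right)} \right)} - 296673} = \sqrt{\left(-3 - 5\right) - 296673} = \sqrt{-8 - 296673} = \sqrt{-296681} = i \sqrt{296681}$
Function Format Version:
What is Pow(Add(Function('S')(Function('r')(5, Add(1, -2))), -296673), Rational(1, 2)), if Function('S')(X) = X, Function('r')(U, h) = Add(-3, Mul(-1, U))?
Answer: Mul(I, Pow(296681, Rational(1, 2))) ≈ Mul(544.68, I)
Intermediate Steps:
Pow(Add(Function('S')(Function('r')(5, Add(1, -2))), -296673), Rational(1, 2)) = Pow(Add(Add(-3, Mul(-1, 5)), -296673), Rational(1, 2)) = Pow(Add(Add(-3, -5), -296673), Rational(1, 2)) = Pow(Add(-8, -296673), Rational(1, 2)) = Pow(-296681, Rational(1, 2)) = Mul(I, Pow(296681, Rational(1, 2)))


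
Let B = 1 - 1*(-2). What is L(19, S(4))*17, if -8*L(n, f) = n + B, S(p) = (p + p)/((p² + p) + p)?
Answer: -187/4 ≈ -46.750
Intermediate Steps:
B = 3 (B = 1 + 2 = 3)
S(p) = 2*p/(p² + 2*p) (S(p) = (2*p)/((p + p²) + p) = (2*p)/(p² + 2*p) = 2*p/(p² + 2*p))
L(n, f) = -3/8 - n/8 (L(n, f) = -(n + 3)/8 = -(3 + n)/8 = -3/8 - n/8)
L(19, S(4))*17 = (-3/8 - ⅛*19)*17 = (-3/8 - 19/8)*17 = -11/4*17 = -187/4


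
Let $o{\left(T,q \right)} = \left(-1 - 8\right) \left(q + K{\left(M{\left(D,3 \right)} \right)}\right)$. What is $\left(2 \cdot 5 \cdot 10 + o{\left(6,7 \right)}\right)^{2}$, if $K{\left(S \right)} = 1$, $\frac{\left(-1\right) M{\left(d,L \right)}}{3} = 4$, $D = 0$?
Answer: $784$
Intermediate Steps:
$M{\left(d,L \right)} = -12$ ($M{\left(d,L \right)} = \left(-3\right) 4 = -12$)
$o{\left(T,q \right)} = -9 - 9 q$ ($o{\left(T,q \right)} = \left(-1 - 8\right) \left(q + 1\right) = - 9 \left(1 + q\right) = -9 - 9 q$)
$\left(2 \cdot 5 \cdot 10 + o{\left(6,7 \right)}\right)^{2} = \left(2 \cdot 5 \cdot 10 - 72\right)^{2} = \left(10 \cdot 10 - 72\right)^{2} = \left(100 - 72\right)^{2} = 28^{2} = 784$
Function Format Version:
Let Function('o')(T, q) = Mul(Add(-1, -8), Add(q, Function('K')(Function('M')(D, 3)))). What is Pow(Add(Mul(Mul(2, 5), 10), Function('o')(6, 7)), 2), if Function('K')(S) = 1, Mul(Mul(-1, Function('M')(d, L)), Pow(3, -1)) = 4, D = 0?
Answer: 784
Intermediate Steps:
Function('M')(d, L) = -12 (Function('M')(d, L) = Mul(-3, 4) = -12)
Function('o')(T, q) = Add(-9, Mul(-9, q)) (Function('o')(T, q) = Mul(Add(-1, -8), Add(q, 1)) = Mul(-9, Add(1, q)) = Add(-9, Mul(-9, q)))
Pow(Add(Mul(Mul(2, 5), 10), Function('o')(6, 7)), 2) = Pow(Add(Mul(Mul(2, 5), 10), Add(-9, Mul(-9, 7))), 2) = Pow(Add(Mul(10, 10), Add(-9, -63)), 2) = Pow(Add(100, -72), 2) = Pow(28, 2) = 784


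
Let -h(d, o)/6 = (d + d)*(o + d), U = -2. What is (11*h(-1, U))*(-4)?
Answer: 1584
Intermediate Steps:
h(d, o) = -12*d*(d + o) (h(d, o) = -6*(d + d)*(o + d) = -6*2*d*(d + o) = -12*d*(d + o))
(11*h(-1, U))*(-4) = (11*(-12*(-1)*(-1 - 2)))*(-4) = (11*(-12*(-1)*(-3)))*(-4) = (11*(-36))*(-4) = -396*(-4) = 1584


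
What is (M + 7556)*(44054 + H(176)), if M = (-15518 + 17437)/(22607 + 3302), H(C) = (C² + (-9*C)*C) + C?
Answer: -39854530815694/25909 ≈ -1.5383e+9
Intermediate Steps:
H(C) = C - 8*C² (H(C) = (C² - 9*C²) + C = -8*C² + C = C - 8*C²)
M = 1919/25909 ≈ 0.074067
(M + 7556)*(44054 + H(176)) = (1919/25909 + 7556)*(44054 + 176*(1 - 8*176)) = 195770323*(44054 + 176*(1 - 1408))/25909 = 195770323*(44054 + 176*(-1407))/25909 = 195770323*(44054 - 247632)/25909 = (195770323/25909)*(-203578) = -39854530815694/25909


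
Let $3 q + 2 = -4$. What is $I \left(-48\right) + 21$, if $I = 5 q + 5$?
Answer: $261$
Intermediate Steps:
$q = -2$ ($q = - \frac{2}{3} + \frac{1}{3} \left(-4\right) = - \frac{2}{3} - \frac{4}{3} = -2$)
$I = -5$ ($I = 5 \left(-2\right) + 5 = -10 + 5 = -5$)
$I \left(-48\right) + 21 = \left(-5\right) \left(-48\right) + 21 = 240 + 21 = 261$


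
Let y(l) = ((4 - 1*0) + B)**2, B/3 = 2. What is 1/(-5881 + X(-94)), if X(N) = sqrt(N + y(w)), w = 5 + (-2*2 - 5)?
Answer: -5881/34586155 - sqrt(6)/34586155 ≈ -0.00017011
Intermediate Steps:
B = 6 (B = 3*2 = 6)
w = -4 (w = 5 + (-4 - 5) = 5 - 9 = -4)
y(l) = 100 (y(l) = ((4 - 1*0) + 6)**2 = ((4 + 0) + 6)**2 = (4 + 6)**2 = 10**2 = 100)
X(N) = sqrt(100 + N) (X(N) = sqrt(N + 100) = sqrt(100 + N))
1/(-5881 + X(-94)) = 1/(-5881 + sqrt(100 - 94)) = 1/(-5881 + sqrt(6))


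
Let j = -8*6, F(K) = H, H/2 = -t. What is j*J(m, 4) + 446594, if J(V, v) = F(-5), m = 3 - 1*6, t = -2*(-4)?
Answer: 447362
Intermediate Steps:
t = 8
H = -16 (H = 2*(-1*8) = 2*(-8) = -16)
m = -3 (m = 3 - 6 = -3)
F(K) = -16
J(V, v) = -16
j = -48
j*J(m, 4) + 446594 = -48*(-16) + 446594 = 768 + 446594 = 447362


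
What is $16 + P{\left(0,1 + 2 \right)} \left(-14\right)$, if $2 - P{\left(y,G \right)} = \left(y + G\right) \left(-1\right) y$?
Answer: $-12$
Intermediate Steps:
$P{\left(y,G \right)} = 2 - y \left(- G - y\right)$ ($P{\left(y,G \right)} = 2 - \left(y + G\right) \left(-1\right) y = 2 - \left(G + y\right) \left(-1\right) y = 2 - \left(- G - y\right) y = 2 - y \left(- G - y\right)$)
$16 + P{\left(0,1 + 2 \right)} \left(-14\right) = 16 + \left(2 + 0^{2} + \left(1 + 2\right) 0\right) \left(-14\right) = 16 + \left(2 + 0 + 3 \cdot 0\right) \left(-14\right) = 16 + \left(2 + 0 + 0\right) \left(-14\right) = 16 + 2 \left(-14\right) = 16 - 28 = -12$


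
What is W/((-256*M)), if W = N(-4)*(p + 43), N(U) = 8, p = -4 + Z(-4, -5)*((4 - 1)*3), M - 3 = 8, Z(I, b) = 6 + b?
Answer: -3/22 ≈ -0.13636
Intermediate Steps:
M = 11 (M = 3 + 8 = 11)
p = 5 (p = -4 + (6 - 5)*((4 - 1)*3) = -4 + 1*(3*3) = -4 + 1*9 = -4 + 9 = 5)
W = 384 (W = 8*(5 + 43) = 8*48 = 384)
W/((-256*M)) = 384/((-256*11)) = 384/(-2816) = 384*(-1/2816) = -3/22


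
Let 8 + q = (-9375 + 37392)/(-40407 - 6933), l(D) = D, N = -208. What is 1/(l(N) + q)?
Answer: -5260/1139273 ≈ -0.0046170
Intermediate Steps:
q = -45193/5260 (q = -8 + (-9375 + 37392)/(-40407 - 6933) = -8 + 28017/(-47340) = -8 + 28017*(-1/47340) = -8 - 3113/5260 = -45193/5260 ≈ -8.5918)
1/(l(N) + q) = 1/(-208 - 45193/5260) = 1/(-1139273/5260) = -5260/1139273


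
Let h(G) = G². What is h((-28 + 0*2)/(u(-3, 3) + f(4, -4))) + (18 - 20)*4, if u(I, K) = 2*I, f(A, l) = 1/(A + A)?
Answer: 32504/2209 ≈ 14.714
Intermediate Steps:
f(A, l) = 1/(2*A)
h((-28 + 0*2)/(u(-3, 3) + f(4, -4))) + (18 - 20)*4 = ((-28 + 0*2)/(2*(-3) + (½)/4))² + (18 - 20)*4 = ((-28 + 0)/(-6 + (½)*(¼)))² - 2*4 = (-28/(-6 + ⅛))² - 8 = (-28/(-47/8))² - 8 = (-28*(-8/47))² - 8 = (224/47)² - 8 = 50176/2209 - 8 = 32504/2209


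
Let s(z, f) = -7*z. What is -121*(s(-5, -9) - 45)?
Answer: 1210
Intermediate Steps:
-121*(s(-5, -9) - 45) = -121*(-7*(-5) - 45) = -121*(35 - 45) = -121*(-10) = 1210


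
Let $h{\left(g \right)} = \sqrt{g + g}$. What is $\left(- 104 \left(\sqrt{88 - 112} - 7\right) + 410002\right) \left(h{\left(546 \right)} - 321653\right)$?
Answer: $- 2 \left(205365 - 104 i \sqrt{6}\right) \left(321653 - 2 \sqrt{273}\right) \approx -1.321 \cdot 10^{11} + 1.6386 \cdot 10^{8} i$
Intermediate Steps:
$h{\left(g \right)} = \sqrt{2} \sqrt{g}$ ($h{\left(g \right)} = \sqrt{2 g} = \sqrt{2} \sqrt{g}$)
$\left(- 104 \left(\sqrt{88 - 112} - 7\right) + 410002\right) \left(h{\left(546 \right)} - 321653\right) = \left(- 104 \left(\sqrt{88 - 112} - 7\right) + 410002\right) \left(\sqrt{2} \sqrt{546} - 321653\right) = \left(- 104 \left(\sqrt{-24} - 7\right) + 410002\right) \left(2 \sqrt{273} - 321653\right) = \left(- 104 \left(2 i \sqrt{6} - 7\right) + 410002\right) \left(-321653 + 2 \sqrt{273}\right) = \left(- 104 \left(-7 + 2 i \sqrt{6}\right) + 410002\right) \left(-321653 + 2 \sqrt{273}\right) = \left(\left(728 - 208 i \sqrt{6}\right) + 410002\right) \left(-321653 + 2 \sqrt{273}\right) = \left(410730 - 208 i \sqrt{6}\right) \left(-321653 + 2 \sqrt{273}\right) = \left(-321653 + 2 \sqrt{273}\right) \left(410730 - 208 i \sqrt{6}\right)$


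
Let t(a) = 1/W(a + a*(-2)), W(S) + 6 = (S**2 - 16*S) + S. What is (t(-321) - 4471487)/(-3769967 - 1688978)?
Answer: 439189453139/536177577900 ≈ 0.81911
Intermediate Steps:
W(S) = -6 + S**2 - 15*S (W(S) = -6 + ((S**2 - 16*S) + S) = -6 + (S**2 - 15*S) = -6 + S**2 - 15*S)
t(a) = 1/(-6 + a**2 + 15*a) (t(a) = 1/(-6 + (a + a*(-2))**2 - 15*(a + a*(-2))) = 1/(-6 + (a - 2*a)**2 - 15*(a - 2*a)) = 1/(-6 + (-a)**2 - (-15)*a) = 1/(-6 + a**2 + 15*a))
(t(-321) - 4471487)/(-3769967 - 1688978) = (1/(-6 + (-321)**2 + 15*(-321)) - 4471487)/(-3769967 - 1688978) = (1/(-6 + 103041 - 4815) - 4471487)/(-5458945) = (1/98220 - 4471487)*(-1/5458945) = -439189453139/98220*(-1/5458945) = 439189453139/536177577900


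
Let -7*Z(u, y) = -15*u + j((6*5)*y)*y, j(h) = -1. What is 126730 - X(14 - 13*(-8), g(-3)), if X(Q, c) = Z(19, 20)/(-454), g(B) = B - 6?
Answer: 402748245/3178 ≈ 1.2673e+5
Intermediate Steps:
Z(u, y) = y/7 + 15*u/7 (Z(u, y) = -(-15*u - y)/7 = -(-y - 15*u)/7 = y/7 + 15*u/7)
g(B) = -6 + B
X(Q, c) = -305/3178 (X(Q, c) = ((1/7)*20 + (15/7)*19)/(-454) = (20/7 + 285/7)*(-1/454) = (305/7)*(-1/454) = -305/3178)
126730 - X(14 - 13*(-8), g(-3)) = 126730 - 1*(-305/3178) = 126730 + 305/3178 = 402748245/3178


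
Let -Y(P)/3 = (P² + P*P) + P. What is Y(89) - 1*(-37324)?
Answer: -10469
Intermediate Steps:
Y(P) = -6*P² - 3*P (Y(P) = -3*((P² + P*P) + P) = -3*((P² + P²) + P) = -3*(2*P² + P) = -3*(P + 2*P²) = -6*P² - 3*P)
Y(89) - 1*(-37324) = -3*89*(1 + 2*89) - 1*(-37324) = -3*89*(1 + 178) + 37324 = -3*89*179 + 37324 = -47793 + 37324 = -10469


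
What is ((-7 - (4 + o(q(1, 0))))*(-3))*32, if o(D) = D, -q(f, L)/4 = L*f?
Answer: 1056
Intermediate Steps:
q(f, L) = -4*L*f
((-7 - (4 + o(q(1, 0))))*(-3))*32 = ((-7 - (4 - 4*0*1))*(-3))*32 = ((-7 - (4 + 0))*(-3))*32 = ((-7 - 1*4)*(-3))*32 = ((-7 - 4)*(-3))*32 = -11*(-3)*32 = 33*32 = 1056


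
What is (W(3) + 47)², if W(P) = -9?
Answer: 1444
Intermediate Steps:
(W(3) + 47)² = (-9 + 47)² = 38² = 1444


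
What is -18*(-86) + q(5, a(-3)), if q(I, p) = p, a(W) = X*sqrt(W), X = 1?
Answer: 1548 + I*sqrt(3) ≈ 1548.0 + 1.732*I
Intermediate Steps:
a(W) = sqrt(W) (a(W) = 1*sqrt(W) = sqrt(W))
-18*(-86) + q(5, a(-3)) = -18*(-86) + sqrt(-3) = 1548 + I*sqrt(3)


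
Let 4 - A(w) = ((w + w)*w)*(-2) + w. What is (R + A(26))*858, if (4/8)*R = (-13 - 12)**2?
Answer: 3373656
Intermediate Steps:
A(w) = 4 - w + 4*w**2 (A(w) = 4 - (((w + w)*w)*(-2) + w) = 4 - (((2*w)*w)*(-2) + w) = 4 - ((2*w**2)*(-2) + w) = 4 - (-4*w**2 + w) = 4 - (w - 4*w**2) = 4 + (-w + 4*w**2) = 4 - w + 4*w**2)
R = 1250 (R = 2*(-13 - 12)**2 = 2*(-25)**2 = 2*625 = 1250)
(R + A(26))*858 = (1250 + (4 - 1*26 + 4*26**2))*858 = (1250 + (4 - 26 + 4*676))*858 = (1250 + (4 - 26 + 2704))*858 = (1250 + 2682)*858 = 3932*858 = 3373656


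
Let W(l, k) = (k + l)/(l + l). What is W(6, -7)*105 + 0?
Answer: -35/4 ≈ -8.7500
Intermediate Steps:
W(l, k) = (k + l)/(2*l) (W(l, k) = (k + l)/((2*l)) = (k + l)*(1/(2*l)) = (k + l)/(2*l))
W(6, -7)*105 + 0 = ((½)*(-7 + 6)/6)*105 + 0 = ((½)*(⅙)*(-1))*105 + 0 = -1/12*105 + 0 = -35/4 + 0 = -35/4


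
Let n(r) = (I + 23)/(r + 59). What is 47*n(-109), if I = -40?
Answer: 799/50 ≈ 15.980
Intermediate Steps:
n(r) = -17/(59 + r) (n(r) = (-40 + 23)/(r + 59) = -17/(59 + r))
47*n(-109) = 47*(-17/(59 - 109)) = 47*(-17/(-50)) = 47*(-17*(-1/50)) = 47*(17/50) = 799/50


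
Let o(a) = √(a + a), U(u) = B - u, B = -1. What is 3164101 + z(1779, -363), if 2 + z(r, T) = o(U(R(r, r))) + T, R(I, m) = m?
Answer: 3163736 + 2*I*√890 ≈ 3.1637e+6 + 59.666*I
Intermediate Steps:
U(u) = -1 - u
o(a) = √2*√a (o(a) = √(2*a) = √2*√a)
z(r, T) = -2 + T + √2*√(-1 - r) (z(r, T) = -2 + (√2*√(-1 - r) + T) = -2 + (T + √2*√(-1 - r)) = -2 + T + √2*√(-1 - r))
3164101 + z(1779, -363) = 3164101 + (-2 - 363 + √(-2 - 2*1779)) = 3164101 + (-2 - 363 + √(-2 - 3558)) = 3164101 + (-2 - 363 + √(-3560)) = 3164101 + (-2 - 363 + 2*I*√890) = 3164101 + (-365 + 2*I*√890) = 3163736 + 2*I*√890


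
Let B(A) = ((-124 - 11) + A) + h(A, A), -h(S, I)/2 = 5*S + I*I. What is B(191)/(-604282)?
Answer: 5344/43163 ≈ 0.12381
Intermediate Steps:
h(S, I) = -10*S - 2*I**2 (h(S, I) = -2*(5*S + I*I) = -2*(5*S + I**2) = -2*(I**2 + 5*S) = -10*S - 2*I**2)
B(A) = -135 - 9*A - 2*A**2 (B(A) = ((-124 - 11) + A) + (-10*A - 2*A**2) = (-135 + A) + (-10*A - 2*A**2) = -135 - 9*A - 2*A**2)
B(191)/(-604282) = (-135 - 9*191 - 2*191**2)/(-604282) = (-135 - 1719 - 2*36481)*(-1/604282) = (-135 - 1719 - 72962)*(-1/604282) = -74816*(-1/604282) = 5344/43163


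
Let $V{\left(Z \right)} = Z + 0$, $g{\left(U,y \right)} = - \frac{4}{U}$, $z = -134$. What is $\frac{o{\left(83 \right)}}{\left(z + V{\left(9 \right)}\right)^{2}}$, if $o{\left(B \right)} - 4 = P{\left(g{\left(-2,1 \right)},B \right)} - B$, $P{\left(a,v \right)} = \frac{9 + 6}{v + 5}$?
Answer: $- \frac{6937}{1375000} \approx -0.0050451$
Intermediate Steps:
$V{\left(Z \right)} = Z$
$P{\left(a,v \right)} = \frac{15}{5 + v}$
$o{\left(B \right)} = 4 - B + \frac{15}{5 + B}$ ($o{\left(B \right)} = 4 - \left(B - \frac{15}{5 + B}\right) = 4 - B + \frac{15}{5 + B}$)
$\frac{o{\left(83 \right)}}{\left(z + V{\left(9 \right)}\right)^{2}} = \frac{\frac{1}{5 + 83} \left(35 - 83 - 83^{2}\right)}{\left(-134 + 9\right)^{2}} = \frac{\frac{1}{88} \left(35 - 83 - 6889\right)}{\left(-125\right)^{2}} = \frac{\frac{1}{88} \left(35 - 83 - 6889\right)}{15625} = \frac{1}{88} \left(-6937\right) \frac{1}{15625} = \left(- \frac{6937}{88}\right) \frac{1}{15625} = - \frac{6937}{1375000}$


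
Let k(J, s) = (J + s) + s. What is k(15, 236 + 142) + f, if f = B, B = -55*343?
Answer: -18094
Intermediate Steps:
k(J, s) = J + 2*s
B = -18865
f = -18865
k(15, 236 + 142) + f = (15 + 2*(236 + 142)) - 18865 = (15 + 2*378) - 18865 = (15 + 756) - 18865 = 771 - 18865 = -18094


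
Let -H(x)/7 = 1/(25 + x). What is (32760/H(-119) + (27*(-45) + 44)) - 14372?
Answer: 424377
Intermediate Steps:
H(x) = -7/(25 + x)
(32760/H(-119) + (27*(-45) + 44)) - 14372 = (32760/((-7/(25 - 119))) + (27*(-45) + 44)) - 14372 = (32760/((-7/(-94))) + (-1215 + 44)) - 14372 = (32760/((-7*(-1/94))) - 1171) - 14372 = (32760/(7/94) - 1171) - 14372 = (32760*(94/7) - 1171) - 14372 = (439920 - 1171) - 14372 = 438749 - 14372 = 424377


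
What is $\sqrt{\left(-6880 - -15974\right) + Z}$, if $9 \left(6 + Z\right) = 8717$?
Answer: $\frac{\sqrt{90509}}{3} \approx 100.28$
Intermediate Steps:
$Z = \frac{8663}{9}$ ($Z = -6 + \frac{1}{9} \cdot 8717 = -6 + \frac{8717}{9} = \frac{8663}{9} \approx 962.56$)
$\sqrt{\left(-6880 - -15974\right) + Z} = \sqrt{\left(-6880 - -15974\right) + \frac{8663}{9}} = \sqrt{\left(-6880 + 15974\right) + \frac{8663}{9}} = \sqrt{9094 + \frac{8663}{9}} = \sqrt{\frac{90509}{9}} = \frac{\sqrt{90509}}{3}$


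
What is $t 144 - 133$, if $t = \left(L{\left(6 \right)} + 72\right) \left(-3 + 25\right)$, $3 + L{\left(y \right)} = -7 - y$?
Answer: $177275$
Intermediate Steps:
$L{\left(y \right)} = -10 - y$ ($L{\left(y \right)} = -3 - \left(7 + y\right) = -10 - y$)
$t = 1232$ ($t = \left(\left(-10 - 6\right) + 72\right) \left(-3 + 25\right) = \left(\left(-10 - 6\right) + 72\right) 22 = \left(-16 + 72\right) 22 = 56 \cdot 22 = 1232$)
$t 144 - 133 = 1232 \cdot 144 - 133 = 177408 - 133 = 177275$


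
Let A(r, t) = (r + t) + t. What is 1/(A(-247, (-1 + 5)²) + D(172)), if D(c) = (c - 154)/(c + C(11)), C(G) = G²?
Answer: -293/62977 ≈ -0.0046525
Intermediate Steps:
D(c) = (-154 + c)/(121 + c) (D(c) = (c - 154)/(c + 11²) = (-154 + c)/(c + 121) = (-154 + c)/(121 + c))
A(r, t) = r + 2*t
1/(A(-247, (-1 + 5)²) + D(172)) = 1/((-247 + 2*(-1 + 5)²) + (-154 + 172)/(121 + 172)) = 1/((-247 + 2*4²) + 18/293) = 1/((-247 + 2*16) + (1/293)*18) = 1/((-247 + 32) + 18/293) = 1/(-215 + 18/293) = 1/(-62977/293) = -293/62977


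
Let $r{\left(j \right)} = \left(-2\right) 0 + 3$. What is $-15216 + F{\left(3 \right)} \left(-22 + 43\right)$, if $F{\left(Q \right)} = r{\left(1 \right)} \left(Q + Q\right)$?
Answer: $-14838$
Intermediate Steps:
$r{\left(j \right)} = 3$ ($r{\left(j \right)} = 0 + 3 = 3$)
$F{\left(Q \right)} = 6 Q$ ($F{\left(Q \right)} = 3 \left(Q + Q\right) = 3 \cdot 2 Q = 6 Q$)
$-15216 + F{\left(3 \right)} \left(-22 + 43\right) = -15216 + 6 \cdot 3 \left(-22 + 43\right) = -15216 + 18 \cdot 21 = -15216 + 378 = -14838$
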